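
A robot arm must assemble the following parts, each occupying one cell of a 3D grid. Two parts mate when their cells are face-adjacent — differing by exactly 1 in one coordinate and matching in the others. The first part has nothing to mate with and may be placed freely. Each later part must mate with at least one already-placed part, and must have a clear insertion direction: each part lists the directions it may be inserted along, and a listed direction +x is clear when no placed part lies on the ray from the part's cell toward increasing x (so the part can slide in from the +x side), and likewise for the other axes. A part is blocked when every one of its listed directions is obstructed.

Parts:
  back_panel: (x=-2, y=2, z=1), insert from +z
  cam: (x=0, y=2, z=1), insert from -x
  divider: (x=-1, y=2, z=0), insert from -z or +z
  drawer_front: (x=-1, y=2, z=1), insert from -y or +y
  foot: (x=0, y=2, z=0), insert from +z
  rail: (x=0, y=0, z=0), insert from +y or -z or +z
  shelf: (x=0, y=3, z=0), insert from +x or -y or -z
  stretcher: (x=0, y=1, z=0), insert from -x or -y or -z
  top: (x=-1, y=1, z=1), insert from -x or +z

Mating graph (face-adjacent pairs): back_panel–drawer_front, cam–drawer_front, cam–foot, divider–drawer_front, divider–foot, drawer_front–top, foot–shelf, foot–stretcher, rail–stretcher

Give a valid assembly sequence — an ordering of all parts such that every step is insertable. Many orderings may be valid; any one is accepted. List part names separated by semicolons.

1. stretcher@(0, 1, 0) [-x clear] — {stretcher}
2. foot@(0, 2, 0) [+z clear] — {foot, stretcher}
3. divider@(-1, 2, 0) [-z clear] — {divider, foot, stretcher}
4. shelf@(0, 3, 0) [+x clear] — {divider, foot, shelf, stretcher}
5. cam@(0, 2, 1) [-x clear] — {cam, divider, foot, shelf, stretcher}
6. drawer_front@(-1, 2, 1) [-y clear] — {cam, divider, drawer_front, foot, shelf, stretcher}
7. top@(-1, 1, 1) [-x clear] — {cam, divider, drawer_front, foot, shelf, stretcher, top}
8. rail@(0, 0, 0) [-z clear] — {cam, divider, drawer_front, foot, rail, shelf, stretcher, top}
9. back_panel@(-2, 2, 1) [+z clear] — {back_panel, cam, divider, drawer_front, foot, rail, shelf, stretcher, top}

stretcher; foot; divider; shelf; cam; drawer_front; top; rail; back_panel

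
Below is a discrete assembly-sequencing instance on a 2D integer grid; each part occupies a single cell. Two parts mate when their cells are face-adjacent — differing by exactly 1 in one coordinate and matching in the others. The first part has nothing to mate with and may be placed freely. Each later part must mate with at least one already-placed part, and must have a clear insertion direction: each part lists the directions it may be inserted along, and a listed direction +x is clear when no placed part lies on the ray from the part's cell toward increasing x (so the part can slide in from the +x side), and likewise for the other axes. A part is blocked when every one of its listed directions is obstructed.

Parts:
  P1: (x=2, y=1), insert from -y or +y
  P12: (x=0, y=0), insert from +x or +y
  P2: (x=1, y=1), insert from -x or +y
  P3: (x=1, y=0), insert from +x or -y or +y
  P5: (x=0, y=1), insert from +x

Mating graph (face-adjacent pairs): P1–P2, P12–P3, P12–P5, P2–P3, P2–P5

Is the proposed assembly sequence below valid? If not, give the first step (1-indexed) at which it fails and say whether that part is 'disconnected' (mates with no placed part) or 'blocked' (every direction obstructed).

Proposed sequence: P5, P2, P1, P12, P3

Valid

1. P5@(0, 1) [+x clear] — {P5}
2. P2@(1, 1) [+y clear] — {P2, P5}
3. P1@(2, 1) [-y clear] — {P1, P2, P5}
4. P12@(0, 0) [+x clear] — {P1, P12, P2, P5}
5. P3@(1, 0) [+x clear] — {P1, P12, P2, P3, P5}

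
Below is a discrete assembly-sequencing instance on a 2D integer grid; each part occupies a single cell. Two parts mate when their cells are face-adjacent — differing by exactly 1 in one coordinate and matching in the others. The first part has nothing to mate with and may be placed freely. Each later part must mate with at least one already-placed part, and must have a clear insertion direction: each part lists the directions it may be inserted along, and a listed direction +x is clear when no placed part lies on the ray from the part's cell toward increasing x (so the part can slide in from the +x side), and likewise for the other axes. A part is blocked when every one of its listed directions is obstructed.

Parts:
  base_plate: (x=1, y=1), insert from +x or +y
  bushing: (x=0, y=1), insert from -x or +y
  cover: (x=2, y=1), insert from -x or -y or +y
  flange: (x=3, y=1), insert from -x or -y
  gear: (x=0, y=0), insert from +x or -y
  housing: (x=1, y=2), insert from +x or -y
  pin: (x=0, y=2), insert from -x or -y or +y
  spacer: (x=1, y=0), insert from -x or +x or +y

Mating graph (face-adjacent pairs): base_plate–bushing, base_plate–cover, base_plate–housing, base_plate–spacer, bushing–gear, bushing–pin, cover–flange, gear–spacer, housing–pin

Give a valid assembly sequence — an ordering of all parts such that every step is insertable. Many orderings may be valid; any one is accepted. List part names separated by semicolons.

1. flange@(3, 1) [-x clear] — {flange}
2. cover@(2, 1) [-x clear] — {cover, flange}
3. base_plate@(1, 1) [+y clear] — {base_plate, cover, flange}
4. housing@(1, 2) [+x clear] — {base_plate, cover, flange, housing}
5. pin@(0, 2) [-x clear] — {base_plate, cover, flange, housing, pin}
6. bushing@(0, 1) [-x clear] — {base_plate, bushing, cover, flange, housing, pin}
7. gear@(0, 0) [+x clear] — {base_plate, bushing, cover, flange, gear, housing, pin}
8. spacer@(1, 0) [+x clear] — {base_plate, bushing, cover, flange, gear, housing, pin, spacer}

flange; cover; base_plate; housing; pin; bushing; gear; spacer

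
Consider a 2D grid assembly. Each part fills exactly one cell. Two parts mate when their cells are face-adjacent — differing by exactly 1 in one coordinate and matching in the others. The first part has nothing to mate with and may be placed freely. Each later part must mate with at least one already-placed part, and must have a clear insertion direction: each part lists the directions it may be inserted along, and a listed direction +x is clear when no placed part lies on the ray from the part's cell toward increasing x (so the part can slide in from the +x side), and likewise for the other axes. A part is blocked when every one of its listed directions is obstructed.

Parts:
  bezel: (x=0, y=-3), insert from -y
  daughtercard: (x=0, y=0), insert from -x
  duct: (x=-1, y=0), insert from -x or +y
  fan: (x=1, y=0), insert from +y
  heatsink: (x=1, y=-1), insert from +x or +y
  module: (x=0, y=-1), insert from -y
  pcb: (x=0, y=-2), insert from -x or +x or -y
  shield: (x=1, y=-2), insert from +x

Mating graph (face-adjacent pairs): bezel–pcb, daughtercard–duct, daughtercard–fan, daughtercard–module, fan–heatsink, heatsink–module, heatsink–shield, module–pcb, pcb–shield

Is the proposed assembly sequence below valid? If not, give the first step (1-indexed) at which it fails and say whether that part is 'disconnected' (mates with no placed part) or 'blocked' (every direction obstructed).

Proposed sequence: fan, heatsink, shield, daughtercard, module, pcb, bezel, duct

Valid

1. fan@(1, 0) [+y clear] — {fan}
2. heatsink@(1, -1) [+x clear] — {fan, heatsink}
3. shield@(1, -2) [+x clear] — {fan, heatsink, shield}
4. daughtercard@(0, 0) [-x clear] — {daughtercard, fan, heatsink, shield}
5. module@(0, -1) [-y clear] — {daughtercard, fan, heatsink, module, shield}
6. pcb@(0, -2) [-x clear] — {daughtercard, fan, heatsink, module, pcb, shield}
7. bezel@(0, -3) [-y clear] — {bezel, daughtercard, fan, heatsink, module, pcb, shield}
8. duct@(-1, 0) [-x clear] — {bezel, daughtercard, duct, fan, heatsink, module, pcb, shield}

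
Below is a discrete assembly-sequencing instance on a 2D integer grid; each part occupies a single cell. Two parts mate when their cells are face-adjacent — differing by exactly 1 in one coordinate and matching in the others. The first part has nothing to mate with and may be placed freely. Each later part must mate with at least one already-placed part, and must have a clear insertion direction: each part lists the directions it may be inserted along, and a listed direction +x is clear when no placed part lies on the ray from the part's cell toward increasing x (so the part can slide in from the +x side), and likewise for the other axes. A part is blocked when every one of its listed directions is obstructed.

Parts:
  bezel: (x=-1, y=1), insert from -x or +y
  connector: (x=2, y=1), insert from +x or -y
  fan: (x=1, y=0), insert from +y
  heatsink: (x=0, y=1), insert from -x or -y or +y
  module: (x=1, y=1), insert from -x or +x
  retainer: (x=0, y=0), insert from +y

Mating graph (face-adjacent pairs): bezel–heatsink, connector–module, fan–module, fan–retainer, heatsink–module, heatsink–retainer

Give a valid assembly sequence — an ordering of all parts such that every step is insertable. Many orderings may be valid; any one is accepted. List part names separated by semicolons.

1. retainer@(0, 0) [+y clear] — {retainer}
2. heatsink@(0, 1) [-x clear] — {heatsink, retainer}
3. bezel@(-1, 1) [-x clear] — {bezel, heatsink, retainer}
4. fan@(1, 0) [+y clear] — {bezel, fan, heatsink, retainer}
5. module@(1, 1) [+x clear] — {bezel, fan, heatsink, module, retainer}
6. connector@(2, 1) [+x clear] — {bezel, connector, fan, heatsink, module, retainer}

retainer; heatsink; bezel; fan; module; connector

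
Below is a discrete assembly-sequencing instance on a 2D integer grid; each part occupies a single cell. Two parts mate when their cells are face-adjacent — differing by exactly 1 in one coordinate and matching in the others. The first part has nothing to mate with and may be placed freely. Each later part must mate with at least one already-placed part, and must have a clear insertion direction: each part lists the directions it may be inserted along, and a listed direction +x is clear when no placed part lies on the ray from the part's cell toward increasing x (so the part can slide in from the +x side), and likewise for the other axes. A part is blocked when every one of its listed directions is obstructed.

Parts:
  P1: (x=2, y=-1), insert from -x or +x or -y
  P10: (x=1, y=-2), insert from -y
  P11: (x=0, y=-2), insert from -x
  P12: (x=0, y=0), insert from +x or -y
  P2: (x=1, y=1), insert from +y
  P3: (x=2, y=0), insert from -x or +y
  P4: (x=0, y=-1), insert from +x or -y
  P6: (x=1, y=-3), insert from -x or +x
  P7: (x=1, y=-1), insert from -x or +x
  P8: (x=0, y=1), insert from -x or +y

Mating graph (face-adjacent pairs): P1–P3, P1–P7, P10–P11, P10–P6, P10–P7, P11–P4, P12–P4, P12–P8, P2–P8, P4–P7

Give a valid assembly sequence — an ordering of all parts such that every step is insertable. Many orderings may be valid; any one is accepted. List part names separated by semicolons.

1. P2@(1, 1) [+y clear] — {P2}
2. P8@(0, 1) [-x clear] — {P2, P8}
3. P12@(0, 0) [+x clear] — {P12, P2, P8}
4. P4@(0, -1) [+x clear] — {P12, P2, P4, P8}
5. P11@(0, -2) [-x clear] — {P11, P12, P2, P4, P8}
6. P7@(1, -1) [+x clear] — {P11, P12, P2, P4, P7, P8}
7. P10@(1, -2) [-y clear] — {P10, P11, P12, P2, P4, P7, P8}
8. P6@(1, -3) [-x clear] — {P10, P11, P12, P2, P4, P6, P7, P8}
9. P1@(2, -1) [+x clear] — {P1, P10, P11, P12, P2, P4, P6, P7, P8}
10. P3@(2, 0) [+y clear] — {P1, P10, P11, P12, P2, P3, P4, P6, P7, P8}

P2; P8; P12; P4; P11; P7; P10; P6; P1; P3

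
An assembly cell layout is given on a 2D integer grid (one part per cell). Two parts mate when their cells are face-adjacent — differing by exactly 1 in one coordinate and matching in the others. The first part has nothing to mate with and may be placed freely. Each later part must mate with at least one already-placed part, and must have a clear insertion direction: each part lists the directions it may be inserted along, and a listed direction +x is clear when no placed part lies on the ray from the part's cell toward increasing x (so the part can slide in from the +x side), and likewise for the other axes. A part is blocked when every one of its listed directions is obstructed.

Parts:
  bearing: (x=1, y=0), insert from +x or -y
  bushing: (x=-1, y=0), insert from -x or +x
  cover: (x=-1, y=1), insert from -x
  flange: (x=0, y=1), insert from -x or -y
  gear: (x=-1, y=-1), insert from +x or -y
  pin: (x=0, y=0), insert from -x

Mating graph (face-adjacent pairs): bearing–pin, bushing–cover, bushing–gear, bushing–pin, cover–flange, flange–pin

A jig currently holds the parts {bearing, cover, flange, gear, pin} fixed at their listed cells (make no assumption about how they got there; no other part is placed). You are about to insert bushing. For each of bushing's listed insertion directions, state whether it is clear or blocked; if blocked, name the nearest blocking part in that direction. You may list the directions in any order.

+x: blocked by pin; -x: clear

-x: ray from bushing(-1, 0) has no placed part ⇒ clear
+x: nearest on ray is pin@(0, 0) ⇒ blocked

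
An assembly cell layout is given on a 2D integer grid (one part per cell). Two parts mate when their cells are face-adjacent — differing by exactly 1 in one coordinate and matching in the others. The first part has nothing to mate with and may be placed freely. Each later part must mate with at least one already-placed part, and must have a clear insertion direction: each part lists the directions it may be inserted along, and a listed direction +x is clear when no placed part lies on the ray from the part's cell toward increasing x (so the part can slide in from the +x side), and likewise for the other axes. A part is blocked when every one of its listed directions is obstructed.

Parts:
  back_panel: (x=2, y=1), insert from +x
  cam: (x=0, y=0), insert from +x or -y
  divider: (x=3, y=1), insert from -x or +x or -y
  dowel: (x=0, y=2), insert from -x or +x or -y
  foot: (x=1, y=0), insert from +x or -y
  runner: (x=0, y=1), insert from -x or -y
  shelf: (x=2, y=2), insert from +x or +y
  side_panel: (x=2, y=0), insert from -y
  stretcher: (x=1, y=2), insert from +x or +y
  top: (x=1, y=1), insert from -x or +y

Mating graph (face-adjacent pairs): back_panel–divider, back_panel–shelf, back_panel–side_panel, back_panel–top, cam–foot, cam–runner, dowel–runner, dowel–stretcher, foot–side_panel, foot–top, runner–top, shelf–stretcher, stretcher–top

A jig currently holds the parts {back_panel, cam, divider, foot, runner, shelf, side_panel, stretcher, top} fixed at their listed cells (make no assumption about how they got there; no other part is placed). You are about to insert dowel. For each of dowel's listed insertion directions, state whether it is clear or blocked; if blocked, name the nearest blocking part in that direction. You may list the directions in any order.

-x: ray from dowel(0, 2) has no placed part ⇒ clear
+x: nearest on ray is stretcher@(1, 2) ⇒ blocked
-y: nearest on ray is runner@(0, 1) ⇒ blocked

+x: blocked by stretcher; -x: clear; -y: blocked by runner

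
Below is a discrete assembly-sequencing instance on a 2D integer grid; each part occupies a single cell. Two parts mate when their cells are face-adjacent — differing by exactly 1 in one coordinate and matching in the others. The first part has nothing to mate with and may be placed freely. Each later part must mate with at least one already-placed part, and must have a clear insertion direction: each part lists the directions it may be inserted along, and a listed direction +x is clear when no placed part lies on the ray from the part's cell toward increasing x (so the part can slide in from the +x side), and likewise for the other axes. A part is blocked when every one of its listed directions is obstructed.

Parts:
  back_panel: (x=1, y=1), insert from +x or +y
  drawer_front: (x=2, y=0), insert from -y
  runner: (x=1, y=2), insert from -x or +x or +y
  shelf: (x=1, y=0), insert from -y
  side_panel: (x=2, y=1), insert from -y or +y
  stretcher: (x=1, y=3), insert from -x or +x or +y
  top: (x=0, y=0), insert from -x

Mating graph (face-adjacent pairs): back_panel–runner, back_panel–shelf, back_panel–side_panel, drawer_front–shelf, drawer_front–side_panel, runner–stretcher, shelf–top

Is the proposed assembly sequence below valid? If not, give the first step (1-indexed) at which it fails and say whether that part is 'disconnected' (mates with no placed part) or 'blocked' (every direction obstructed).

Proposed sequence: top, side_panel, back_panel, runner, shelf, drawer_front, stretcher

1. top@(0, 0) [-x clear] — {top}
2. side_panel@(2, 1) — no placed neighbour ⇒ disconnected

Invalid at step 2 (disconnected)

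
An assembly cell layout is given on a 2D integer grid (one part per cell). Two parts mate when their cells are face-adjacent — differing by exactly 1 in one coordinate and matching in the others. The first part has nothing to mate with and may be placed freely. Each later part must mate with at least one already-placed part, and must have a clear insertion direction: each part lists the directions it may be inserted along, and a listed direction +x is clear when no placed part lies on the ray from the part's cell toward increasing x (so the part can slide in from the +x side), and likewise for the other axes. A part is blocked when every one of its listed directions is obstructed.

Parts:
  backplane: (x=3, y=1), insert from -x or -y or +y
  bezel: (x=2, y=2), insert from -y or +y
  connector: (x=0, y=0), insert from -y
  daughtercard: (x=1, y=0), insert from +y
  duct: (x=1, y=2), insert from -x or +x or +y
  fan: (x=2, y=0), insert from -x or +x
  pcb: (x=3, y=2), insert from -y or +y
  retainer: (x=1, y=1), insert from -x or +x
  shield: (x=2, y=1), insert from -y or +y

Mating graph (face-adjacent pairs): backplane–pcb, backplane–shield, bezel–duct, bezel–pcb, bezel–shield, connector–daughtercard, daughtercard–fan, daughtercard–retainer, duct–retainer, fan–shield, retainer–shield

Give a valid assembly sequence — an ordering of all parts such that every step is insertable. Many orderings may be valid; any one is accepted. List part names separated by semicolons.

daughtercard; fan; shield; backplane; pcb; bezel; duct; retainer; connector

1. daughtercard@(1, 0) [+y clear] — {daughtercard}
2. fan@(2, 0) [+x clear] — {daughtercard, fan}
3. shield@(2, 1) [+y clear] — {daughtercard, fan, shield}
4. backplane@(3, 1) [-y clear] — {backplane, daughtercard, fan, shield}
5. pcb@(3, 2) [+y clear] — {backplane, daughtercard, fan, pcb, shield}
6. bezel@(2, 2) [+y clear] — {backplane, bezel, daughtercard, fan, pcb, shield}
7. duct@(1, 2) [-x clear] — {backplane, bezel, daughtercard, duct, fan, pcb, shield}
8. retainer@(1, 1) [-x clear] — {backplane, bezel, daughtercard, duct, fan, pcb, retainer, shield}
9. connector@(0, 0) [-y clear] — {backplane, bezel, connector, daughtercard, duct, fan, pcb, retainer, shield}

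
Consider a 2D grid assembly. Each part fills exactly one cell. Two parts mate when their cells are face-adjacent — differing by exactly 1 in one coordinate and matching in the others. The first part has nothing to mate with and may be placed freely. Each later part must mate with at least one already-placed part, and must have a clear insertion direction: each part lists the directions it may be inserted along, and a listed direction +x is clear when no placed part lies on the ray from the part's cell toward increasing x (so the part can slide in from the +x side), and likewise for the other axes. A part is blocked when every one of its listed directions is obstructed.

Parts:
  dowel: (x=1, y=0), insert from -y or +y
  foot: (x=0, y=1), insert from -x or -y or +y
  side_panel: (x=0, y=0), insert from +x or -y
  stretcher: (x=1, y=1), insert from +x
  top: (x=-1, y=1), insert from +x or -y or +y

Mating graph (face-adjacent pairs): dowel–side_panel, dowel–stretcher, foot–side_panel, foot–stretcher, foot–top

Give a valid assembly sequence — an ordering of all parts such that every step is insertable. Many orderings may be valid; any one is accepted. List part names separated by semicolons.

top; foot; side_panel; dowel; stretcher

1. top@(-1, 1) [+x clear] — {top}
2. foot@(0, 1) [-y clear] — {foot, top}
3. side_panel@(0, 0) [+x clear] — {foot, side_panel, top}
4. dowel@(1, 0) [-y clear] — {dowel, foot, side_panel, top}
5. stretcher@(1, 1) [+x clear] — {dowel, foot, side_panel, stretcher, top}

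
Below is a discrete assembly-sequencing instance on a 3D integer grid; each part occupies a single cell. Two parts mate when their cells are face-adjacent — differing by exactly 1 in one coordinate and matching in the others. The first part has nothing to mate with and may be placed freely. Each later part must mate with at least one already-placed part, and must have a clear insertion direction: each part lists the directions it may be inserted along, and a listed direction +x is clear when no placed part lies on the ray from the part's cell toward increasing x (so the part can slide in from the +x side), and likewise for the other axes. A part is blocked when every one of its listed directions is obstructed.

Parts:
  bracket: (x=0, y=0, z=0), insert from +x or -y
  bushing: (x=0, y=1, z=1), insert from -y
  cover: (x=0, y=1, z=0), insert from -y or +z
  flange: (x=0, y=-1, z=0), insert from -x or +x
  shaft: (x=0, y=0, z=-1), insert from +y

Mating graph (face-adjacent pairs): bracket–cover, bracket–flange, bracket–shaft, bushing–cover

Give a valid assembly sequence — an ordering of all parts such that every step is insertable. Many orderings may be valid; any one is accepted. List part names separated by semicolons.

bushing; cover; bracket; flange; shaft

1. bushing@(0, 1, 1) [-y clear] — {bushing}
2. cover@(0, 1, 0) [-y clear] — {bushing, cover}
3. bracket@(0, 0, 0) [+x clear] — {bracket, bushing, cover}
4. flange@(0, -1, 0) [-x clear] — {bracket, bushing, cover, flange}
5. shaft@(0, 0, -1) [+y clear] — {bracket, bushing, cover, flange, shaft}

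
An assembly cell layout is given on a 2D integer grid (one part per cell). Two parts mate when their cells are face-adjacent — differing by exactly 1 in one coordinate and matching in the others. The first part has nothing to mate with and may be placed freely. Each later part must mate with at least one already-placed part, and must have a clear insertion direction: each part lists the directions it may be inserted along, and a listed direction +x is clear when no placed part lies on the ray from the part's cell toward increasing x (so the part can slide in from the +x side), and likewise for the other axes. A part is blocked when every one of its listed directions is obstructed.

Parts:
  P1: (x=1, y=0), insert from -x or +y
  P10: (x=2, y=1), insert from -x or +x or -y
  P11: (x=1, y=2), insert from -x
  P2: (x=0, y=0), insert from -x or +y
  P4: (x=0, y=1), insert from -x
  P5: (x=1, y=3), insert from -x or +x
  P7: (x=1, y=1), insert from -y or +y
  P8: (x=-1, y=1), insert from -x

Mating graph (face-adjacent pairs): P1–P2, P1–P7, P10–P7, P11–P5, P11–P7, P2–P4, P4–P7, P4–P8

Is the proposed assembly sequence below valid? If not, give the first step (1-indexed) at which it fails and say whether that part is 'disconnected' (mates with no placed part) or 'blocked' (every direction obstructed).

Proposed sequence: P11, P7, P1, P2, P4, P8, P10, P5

1. P11@(1, 2) [-x clear] — {P11}
2. P7@(1, 1) [-y clear] — {P11, P7}
3. P1@(1, 0) [-x clear] — {P1, P11, P7}
4. P2@(0, 0) [-x clear] — {P1, P11, P2, P7}
5. P4@(0, 1) [-x clear] — {P1, P11, P2, P4, P7}
6. P8@(-1, 1) [-x clear] — {P1, P11, P2, P4, P7, P8}
7. P10@(2, 1) [+x clear] — {P1, P10, P11, P2, P4, P7, P8}
8. P5@(1, 3) [-x clear] — {P1, P10, P11, P2, P4, P5, P7, P8}

Valid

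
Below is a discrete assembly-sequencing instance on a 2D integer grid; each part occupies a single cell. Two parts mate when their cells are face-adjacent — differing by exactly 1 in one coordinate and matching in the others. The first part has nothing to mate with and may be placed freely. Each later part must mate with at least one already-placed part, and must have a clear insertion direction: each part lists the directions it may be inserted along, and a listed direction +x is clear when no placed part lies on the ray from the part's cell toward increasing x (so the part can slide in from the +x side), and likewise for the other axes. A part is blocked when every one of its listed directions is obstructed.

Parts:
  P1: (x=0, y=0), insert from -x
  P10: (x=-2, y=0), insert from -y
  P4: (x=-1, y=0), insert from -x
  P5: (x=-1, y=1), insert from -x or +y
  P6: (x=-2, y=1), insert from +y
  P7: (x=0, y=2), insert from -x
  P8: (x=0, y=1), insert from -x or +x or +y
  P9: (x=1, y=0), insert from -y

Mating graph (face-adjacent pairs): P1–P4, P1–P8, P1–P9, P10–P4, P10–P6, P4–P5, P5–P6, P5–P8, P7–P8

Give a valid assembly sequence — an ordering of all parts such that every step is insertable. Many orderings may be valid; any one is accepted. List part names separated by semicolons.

1. P9@(1, 0) [-y clear] — {P9}
2. P1@(0, 0) [-x clear] — {P1, P9}
3. P4@(-1, 0) [-x clear] — {P1, P4, P9}
4. P10@(-2, 0) [-y clear] — {P1, P10, P4, P9}
5. P6@(-2, 1) [+y clear] — {P1, P10, P4, P6, P9}
6. P8@(0, 1) [+x clear] — {P1, P10, P4, P6, P8, P9}
7. P7@(0, 2) [-x clear] — {P1, P10, P4, P6, P7, P8, P9}
8. P5@(-1, 1) [+y clear] — {P1, P10, P4, P5, P6, P7, P8, P9}

P9; P1; P4; P10; P6; P8; P7; P5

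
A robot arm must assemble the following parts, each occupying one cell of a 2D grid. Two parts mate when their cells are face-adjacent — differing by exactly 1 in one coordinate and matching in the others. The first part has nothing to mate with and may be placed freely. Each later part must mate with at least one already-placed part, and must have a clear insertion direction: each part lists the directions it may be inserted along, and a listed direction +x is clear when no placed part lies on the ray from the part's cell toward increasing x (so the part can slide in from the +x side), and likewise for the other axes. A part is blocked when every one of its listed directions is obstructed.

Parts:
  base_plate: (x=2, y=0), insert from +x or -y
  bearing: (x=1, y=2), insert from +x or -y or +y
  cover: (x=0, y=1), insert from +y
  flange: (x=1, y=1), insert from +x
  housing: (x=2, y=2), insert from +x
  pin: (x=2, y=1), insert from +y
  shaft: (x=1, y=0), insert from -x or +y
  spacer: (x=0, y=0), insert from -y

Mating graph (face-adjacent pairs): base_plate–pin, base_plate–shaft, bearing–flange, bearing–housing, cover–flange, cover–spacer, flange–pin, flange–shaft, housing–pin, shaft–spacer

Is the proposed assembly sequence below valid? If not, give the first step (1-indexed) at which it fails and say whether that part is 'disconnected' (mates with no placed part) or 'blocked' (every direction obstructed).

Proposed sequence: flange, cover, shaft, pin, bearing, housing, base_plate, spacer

1. flange@(1, 1) [+x clear] — {flange}
2. cover@(0, 1) [+y clear] — {cover, flange}
3. shaft@(1, 0) [-x clear] — {cover, flange, shaft}
4. pin@(2, 1) [+y clear] — {cover, flange, pin, shaft}
5. bearing@(1, 2) [+x clear] — {bearing, cover, flange, pin, shaft}
6. housing@(2, 2) [+x clear] — {bearing, cover, flange, housing, pin, shaft}
7. base_plate@(2, 0) [+x clear] — {base_plate, bearing, cover, flange, housing, pin, shaft}
8. spacer@(0, 0) [-y clear] — {base_plate, bearing, cover, flange, housing, pin, shaft, spacer}

Valid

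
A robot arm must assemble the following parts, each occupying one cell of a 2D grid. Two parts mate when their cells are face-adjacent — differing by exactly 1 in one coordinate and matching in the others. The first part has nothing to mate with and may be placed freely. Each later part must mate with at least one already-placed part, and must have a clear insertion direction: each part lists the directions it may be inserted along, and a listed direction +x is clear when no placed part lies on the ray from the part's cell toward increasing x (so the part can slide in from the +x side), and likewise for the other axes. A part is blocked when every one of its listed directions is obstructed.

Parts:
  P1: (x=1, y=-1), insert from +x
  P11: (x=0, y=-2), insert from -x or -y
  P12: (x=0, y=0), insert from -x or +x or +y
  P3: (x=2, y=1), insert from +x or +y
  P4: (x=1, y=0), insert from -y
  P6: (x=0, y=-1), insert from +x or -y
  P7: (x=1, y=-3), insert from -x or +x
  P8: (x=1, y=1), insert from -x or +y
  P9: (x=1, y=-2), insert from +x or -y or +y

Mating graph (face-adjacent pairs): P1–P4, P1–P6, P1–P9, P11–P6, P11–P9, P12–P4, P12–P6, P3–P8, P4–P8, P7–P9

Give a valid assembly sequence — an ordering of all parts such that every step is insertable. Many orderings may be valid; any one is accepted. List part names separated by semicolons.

1. P6@(0, -1) [+x clear] — {P6}
2. P11@(0, -2) [-x clear] — {P11, P6}
3. P12@(0, 0) [-x clear] — {P11, P12, P6}
4. P4@(1, 0) [-y clear] — {P11, P12, P4, P6}
5. P1@(1, -1) [+x clear] — {P1, P11, P12, P4, P6}
6. P8@(1, 1) [-x clear] — {P1, P11, P12, P4, P6, P8}
7. P9@(1, -2) [+x clear] — {P1, P11, P12, P4, P6, P8, P9}
8. P7@(1, -3) [-x clear] — {P1, P11, P12, P4, P6, P7, P8, P9}
9. P3@(2, 1) [+x clear] — {P1, P11, P12, P3, P4, P6, P7, P8, P9}

P6; P11; P12; P4; P1; P8; P9; P7; P3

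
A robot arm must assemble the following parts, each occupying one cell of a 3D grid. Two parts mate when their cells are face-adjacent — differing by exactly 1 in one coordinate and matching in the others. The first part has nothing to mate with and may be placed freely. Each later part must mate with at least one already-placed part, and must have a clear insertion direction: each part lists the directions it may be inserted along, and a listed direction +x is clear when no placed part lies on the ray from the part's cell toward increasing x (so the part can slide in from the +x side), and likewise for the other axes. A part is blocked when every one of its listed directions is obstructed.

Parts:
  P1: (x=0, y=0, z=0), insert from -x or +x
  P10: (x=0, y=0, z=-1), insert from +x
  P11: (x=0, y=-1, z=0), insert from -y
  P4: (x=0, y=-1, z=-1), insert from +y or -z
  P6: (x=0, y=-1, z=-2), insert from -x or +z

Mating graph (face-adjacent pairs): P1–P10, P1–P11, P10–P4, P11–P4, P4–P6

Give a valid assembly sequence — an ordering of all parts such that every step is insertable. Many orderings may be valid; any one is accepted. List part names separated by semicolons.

P6; P4; P10; P1; P11

1. P6@(0, -1, -2) [-x clear] — {P6}
2. P4@(0, -1, -1) [+y clear] — {P4, P6}
3. P10@(0, 0, -1) [+x clear] — {P10, P4, P6}
4. P1@(0, 0, 0) [-x clear] — {P1, P10, P4, P6}
5. P11@(0, -1, 0) [-y clear] — {P1, P10, P11, P4, P6}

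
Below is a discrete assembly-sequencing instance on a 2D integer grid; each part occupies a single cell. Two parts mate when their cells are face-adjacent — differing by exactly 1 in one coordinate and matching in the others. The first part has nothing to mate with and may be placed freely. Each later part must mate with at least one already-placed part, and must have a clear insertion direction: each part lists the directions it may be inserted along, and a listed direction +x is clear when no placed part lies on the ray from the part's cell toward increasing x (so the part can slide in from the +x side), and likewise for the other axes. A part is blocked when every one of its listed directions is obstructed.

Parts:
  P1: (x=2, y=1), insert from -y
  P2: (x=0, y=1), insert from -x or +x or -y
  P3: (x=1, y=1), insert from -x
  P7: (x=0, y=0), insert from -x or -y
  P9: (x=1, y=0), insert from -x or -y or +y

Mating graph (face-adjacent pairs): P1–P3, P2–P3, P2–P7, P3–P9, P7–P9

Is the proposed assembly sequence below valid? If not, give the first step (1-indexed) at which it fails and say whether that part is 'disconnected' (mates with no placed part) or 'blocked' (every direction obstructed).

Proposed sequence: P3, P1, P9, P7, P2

1. P3@(1, 1) [-x clear] — {P3}
2. P1@(2, 1) [-y clear] — {P1, P3}
3. P9@(1, 0) [-x clear] — {P1, P3, P9}
4. P7@(0, 0) [-x clear] — {P1, P3, P7, P9}
5. P2@(0, 1) [-x clear] — {P1, P2, P3, P7, P9}

Valid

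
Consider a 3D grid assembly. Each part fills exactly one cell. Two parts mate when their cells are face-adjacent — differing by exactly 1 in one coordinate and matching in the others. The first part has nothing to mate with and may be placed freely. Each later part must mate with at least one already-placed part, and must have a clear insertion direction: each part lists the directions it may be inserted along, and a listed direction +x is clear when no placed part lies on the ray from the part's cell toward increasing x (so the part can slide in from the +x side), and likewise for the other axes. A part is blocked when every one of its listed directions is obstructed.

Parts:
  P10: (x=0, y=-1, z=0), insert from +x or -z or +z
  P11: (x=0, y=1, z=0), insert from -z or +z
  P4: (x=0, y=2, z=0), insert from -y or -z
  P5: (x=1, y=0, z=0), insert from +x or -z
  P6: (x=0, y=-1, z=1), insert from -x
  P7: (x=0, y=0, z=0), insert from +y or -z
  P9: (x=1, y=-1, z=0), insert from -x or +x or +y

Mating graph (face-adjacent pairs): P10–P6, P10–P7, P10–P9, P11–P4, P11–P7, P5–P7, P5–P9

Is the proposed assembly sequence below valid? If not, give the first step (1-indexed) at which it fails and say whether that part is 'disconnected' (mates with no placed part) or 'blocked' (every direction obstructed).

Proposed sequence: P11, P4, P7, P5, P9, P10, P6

1. P11@(0, 1, 0) [-z clear] — {P11}
2. P4@(0, 2, 0) [-z clear] — {P11, P4}
3. P7@(0, 0, 0) [-z clear] — {P11, P4, P7}
4. P5@(1, 0, 0) [+x clear] — {P11, P4, P5, P7}
5. P9@(1, -1, 0) [-x clear] — {P11, P4, P5, P7, P9}
6. P10@(0, -1, 0) [-z clear] — {P10, P11, P4, P5, P7, P9}
7. P6@(0, -1, 1) [-x clear] — {P10, P11, P4, P5, P6, P7, P9}

Valid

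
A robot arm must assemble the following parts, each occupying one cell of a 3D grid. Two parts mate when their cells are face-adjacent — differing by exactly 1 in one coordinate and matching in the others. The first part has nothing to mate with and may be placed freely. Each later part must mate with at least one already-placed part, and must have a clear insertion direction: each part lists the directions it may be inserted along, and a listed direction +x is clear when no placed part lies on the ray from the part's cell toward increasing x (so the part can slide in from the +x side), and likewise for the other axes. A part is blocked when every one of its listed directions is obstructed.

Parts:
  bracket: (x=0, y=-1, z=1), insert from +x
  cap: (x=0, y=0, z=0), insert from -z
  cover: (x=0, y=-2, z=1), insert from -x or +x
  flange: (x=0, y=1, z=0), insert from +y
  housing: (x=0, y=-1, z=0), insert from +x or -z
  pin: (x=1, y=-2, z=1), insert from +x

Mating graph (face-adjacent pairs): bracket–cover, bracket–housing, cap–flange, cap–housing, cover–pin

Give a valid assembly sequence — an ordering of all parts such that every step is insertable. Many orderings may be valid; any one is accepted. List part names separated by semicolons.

bracket; cover; pin; housing; cap; flange

1. bracket@(0, -1, 1) [+x clear] — {bracket}
2. cover@(0, -2, 1) [-x clear] — {bracket, cover}
3. pin@(1, -2, 1) [+x clear] — {bracket, cover, pin}
4. housing@(0, -1, 0) [+x clear] — {bracket, cover, housing, pin}
5. cap@(0, 0, 0) [-z clear] — {bracket, cap, cover, housing, pin}
6. flange@(0, 1, 0) [+y clear] — {bracket, cap, cover, flange, housing, pin}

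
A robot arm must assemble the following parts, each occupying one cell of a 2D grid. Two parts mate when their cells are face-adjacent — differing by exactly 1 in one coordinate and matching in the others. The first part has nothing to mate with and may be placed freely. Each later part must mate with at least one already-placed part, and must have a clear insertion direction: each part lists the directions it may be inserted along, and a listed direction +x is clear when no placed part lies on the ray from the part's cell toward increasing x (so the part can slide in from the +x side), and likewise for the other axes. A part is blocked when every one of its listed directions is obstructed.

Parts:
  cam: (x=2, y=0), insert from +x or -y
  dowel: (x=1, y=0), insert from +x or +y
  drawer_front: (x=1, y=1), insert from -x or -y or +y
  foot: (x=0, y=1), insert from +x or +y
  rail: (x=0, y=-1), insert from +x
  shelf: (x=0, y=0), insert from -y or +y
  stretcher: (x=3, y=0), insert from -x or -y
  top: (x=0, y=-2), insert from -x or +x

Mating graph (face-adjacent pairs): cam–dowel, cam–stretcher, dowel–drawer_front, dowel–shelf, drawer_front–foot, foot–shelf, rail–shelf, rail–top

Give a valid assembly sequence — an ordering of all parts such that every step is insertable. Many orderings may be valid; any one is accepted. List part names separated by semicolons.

drawer_front; foot; shelf; rail; top; dowel; cam; stretcher

1. drawer_front@(1, 1) [-x clear] — {drawer_front}
2. foot@(0, 1) [+y clear] — {drawer_front, foot}
3. shelf@(0, 0) [-y clear] — {drawer_front, foot, shelf}
4. rail@(0, -1) [+x clear] — {drawer_front, foot, rail, shelf}
5. top@(0, -2) [-x clear] — {drawer_front, foot, rail, shelf, top}
6. dowel@(1, 0) [+x clear] — {dowel, drawer_front, foot, rail, shelf, top}
7. cam@(2, 0) [+x clear] — {cam, dowel, drawer_front, foot, rail, shelf, top}
8. stretcher@(3, 0) [-y clear] — {cam, dowel, drawer_front, foot, rail, shelf, stretcher, top}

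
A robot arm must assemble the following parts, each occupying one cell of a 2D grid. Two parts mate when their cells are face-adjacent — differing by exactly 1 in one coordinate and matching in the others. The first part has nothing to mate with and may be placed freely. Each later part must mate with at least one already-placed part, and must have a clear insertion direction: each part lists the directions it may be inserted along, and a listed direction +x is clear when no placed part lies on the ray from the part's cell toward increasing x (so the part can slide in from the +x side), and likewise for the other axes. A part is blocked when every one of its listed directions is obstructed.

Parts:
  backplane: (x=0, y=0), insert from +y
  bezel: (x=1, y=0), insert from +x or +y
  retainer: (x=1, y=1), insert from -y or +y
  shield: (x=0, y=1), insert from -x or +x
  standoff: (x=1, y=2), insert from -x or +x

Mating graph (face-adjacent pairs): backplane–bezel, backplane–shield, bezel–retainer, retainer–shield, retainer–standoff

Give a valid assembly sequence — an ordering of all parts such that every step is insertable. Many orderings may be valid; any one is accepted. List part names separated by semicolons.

1. standoff@(1, 2) [-x clear] — {standoff}
2. retainer@(1, 1) [-y clear] — {retainer, standoff}
3. bezel@(1, 0) [+x clear] — {bezel, retainer, standoff}
4. backplane@(0, 0) [+y clear] — {backplane, bezel, retainer, standoff}
5. shield@(0, 1) [-x clear] — {backplane, bezel, retainer, shield, standoff}

standoff; retainer; bezel; backplane; shield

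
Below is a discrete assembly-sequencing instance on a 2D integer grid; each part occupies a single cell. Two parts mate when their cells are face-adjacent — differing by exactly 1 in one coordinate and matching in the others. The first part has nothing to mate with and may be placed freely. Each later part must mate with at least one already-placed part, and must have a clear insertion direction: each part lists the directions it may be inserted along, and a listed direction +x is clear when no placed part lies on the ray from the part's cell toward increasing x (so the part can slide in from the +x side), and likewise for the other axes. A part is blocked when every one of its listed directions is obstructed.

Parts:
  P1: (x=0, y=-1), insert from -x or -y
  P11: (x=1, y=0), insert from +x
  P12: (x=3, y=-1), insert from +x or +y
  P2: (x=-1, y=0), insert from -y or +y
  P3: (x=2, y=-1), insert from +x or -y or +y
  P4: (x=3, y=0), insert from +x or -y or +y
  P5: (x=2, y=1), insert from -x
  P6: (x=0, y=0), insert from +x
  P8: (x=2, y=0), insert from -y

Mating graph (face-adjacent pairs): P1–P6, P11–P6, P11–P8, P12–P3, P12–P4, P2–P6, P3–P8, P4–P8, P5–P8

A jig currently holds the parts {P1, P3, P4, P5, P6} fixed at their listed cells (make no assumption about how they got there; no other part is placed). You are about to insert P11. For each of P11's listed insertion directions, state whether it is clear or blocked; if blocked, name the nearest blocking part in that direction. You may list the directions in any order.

+x: nearest on ray is P4@(3, 0) ⇒ blocked

+x: blocked by P4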